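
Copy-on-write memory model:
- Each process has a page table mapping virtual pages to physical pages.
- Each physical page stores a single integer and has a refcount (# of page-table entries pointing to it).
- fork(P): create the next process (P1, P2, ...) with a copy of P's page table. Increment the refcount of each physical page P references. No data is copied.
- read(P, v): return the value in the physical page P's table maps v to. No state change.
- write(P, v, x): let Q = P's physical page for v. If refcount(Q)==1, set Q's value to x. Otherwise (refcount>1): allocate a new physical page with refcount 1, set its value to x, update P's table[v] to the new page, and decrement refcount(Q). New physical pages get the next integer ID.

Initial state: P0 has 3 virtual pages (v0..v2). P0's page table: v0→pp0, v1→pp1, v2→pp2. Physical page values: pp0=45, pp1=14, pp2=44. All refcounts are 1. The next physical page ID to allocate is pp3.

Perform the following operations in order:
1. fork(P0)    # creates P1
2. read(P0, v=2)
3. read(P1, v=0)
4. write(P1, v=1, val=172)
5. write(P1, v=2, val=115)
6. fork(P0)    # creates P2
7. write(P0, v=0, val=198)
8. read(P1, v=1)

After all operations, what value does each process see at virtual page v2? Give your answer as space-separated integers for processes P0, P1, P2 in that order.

Op 1: fork(P0) -> P1. 3 ppages; refcounts: pp0:2 pp1:2 pp2:2
Op 2: read(P0, v2) -> 44. No state change.
Op 3: read(P1, v0) -> 45. No state change.
Op 4: write(P1, v1, 172). refcount(pp1)=2>1 -> COPY to pp3. 4 ppages; refcounts: pp0:2 pp1:1 pp2:2 pp3:1
Op 5: write(P1, v2, 115). refcount(pp2)=2>1 -> COPY to pp4. 5 ppages; refcounts: pp0:2 pp1:1 pp2:1 pp3:1 pp4:1
Op 6: fork(P0) -> P2. 5 ppages; refcounts: pp0:3 pp1:2 pp2:2 pp3:1 pp4:1
Op 7: write(P0, v0, 198). refcount(pp0)=3>1 -> COPY to pp5. 6 ppages; refcounts: pp0:2 pp1:2 pp2:2 pp3:1 pp4:1 pp5:1
Op 8: read(P1, v1) -> 172. No state change.
P0: v2 -> pp2 = 44
P1: v2 -> pp4 = 115
P2: v2 -> pp2 = 44

Answer: 44 115 44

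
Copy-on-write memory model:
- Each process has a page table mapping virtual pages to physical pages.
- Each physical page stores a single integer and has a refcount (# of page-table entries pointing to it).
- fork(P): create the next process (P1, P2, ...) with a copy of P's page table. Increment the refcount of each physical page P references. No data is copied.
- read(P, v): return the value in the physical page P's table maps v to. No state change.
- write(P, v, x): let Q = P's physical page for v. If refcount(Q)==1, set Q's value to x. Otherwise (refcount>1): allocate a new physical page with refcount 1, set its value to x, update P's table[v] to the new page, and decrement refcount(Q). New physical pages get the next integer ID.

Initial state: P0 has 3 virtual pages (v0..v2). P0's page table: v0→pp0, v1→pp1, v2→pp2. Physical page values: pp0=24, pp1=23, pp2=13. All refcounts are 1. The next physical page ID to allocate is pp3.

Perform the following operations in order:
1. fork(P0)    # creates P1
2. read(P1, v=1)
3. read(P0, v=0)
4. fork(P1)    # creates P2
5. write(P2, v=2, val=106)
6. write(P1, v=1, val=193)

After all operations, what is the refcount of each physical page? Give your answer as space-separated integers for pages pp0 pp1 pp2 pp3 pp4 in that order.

Op 1: fork(P0) -> P1. 3 ppages; refcounts: pp0:2 pp1:2 pp2:2
Op 2: read(P1, v1) -> 23. No state change.
Op 3: read(P0, v0) -> 24. No state change.
Op 4: fork(P1) -> P2. 3 ppages; refcounts: pp0:3 pp1:3 pp2:3
Op 5: write(P2, v2, 106). refcount(pp2)=3>1 -> COPY to pp3. 4 ppages; refcounts: pp0:3 pp1:3 pp2:2 pp3:1
Op 6: write(P1, v1, 193). refcount(pp1)=3>1 -> COPY to pp4. 5 ppages; refcounts: pp0:3 pp1:2 pp2:2 pp3:1 pp4:1

Answer: 3 2 2 1 1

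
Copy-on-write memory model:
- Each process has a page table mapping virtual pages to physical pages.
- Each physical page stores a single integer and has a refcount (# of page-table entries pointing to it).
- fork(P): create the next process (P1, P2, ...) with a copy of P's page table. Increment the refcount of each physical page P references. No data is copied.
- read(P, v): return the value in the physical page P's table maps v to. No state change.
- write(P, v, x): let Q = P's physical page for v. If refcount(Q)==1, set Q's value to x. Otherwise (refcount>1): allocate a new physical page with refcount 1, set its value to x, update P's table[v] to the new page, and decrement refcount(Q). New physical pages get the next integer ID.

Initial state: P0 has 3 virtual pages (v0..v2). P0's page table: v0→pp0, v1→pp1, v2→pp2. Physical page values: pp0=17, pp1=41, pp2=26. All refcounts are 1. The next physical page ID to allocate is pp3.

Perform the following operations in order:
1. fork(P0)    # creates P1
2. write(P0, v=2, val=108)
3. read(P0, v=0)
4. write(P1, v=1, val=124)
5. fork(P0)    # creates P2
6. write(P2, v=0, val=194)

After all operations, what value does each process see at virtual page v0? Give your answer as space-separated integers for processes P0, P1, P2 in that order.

Answer: 17 17 194

Derivation:
Op 1: fork(P0) -> P1. 3 ppages; refcounts: pp0:2 pp1:2 pp2:2
Op 2: write(P0, v2, 108). refcount(pp2)=2>1 -> COPY to pp3. 4 ppages; refcounts: pp0:2 pp1:2 pp2:1 pp3:1
Op 3: read(P0, v0) -> 17. No state change.
Op 4: write(P1, v1, 124). refcount(pp1)=2>1 -> COPY to pp4. 5 ppages; refcounts: pp0:2 pp1:1 pp2:1 pp3:1 pp4:1
Op 5: fork(P0) -> P2. 5 ppages; refcounts: pp0:3 pp1:2 pp2:1 pp3:2 pp4:1
Op 6: write(P2, v0, 194). refcount(pp0)=3>1 -> COPY to pp5. 6 ppages; refcounts: pp0:2 pp1:2 pp2:1 pp3:2 pp4:1 pp5:1
P0: v0 -> pp0 = 17
P1: v0 -> pp0 = 17
P2: v0 -> pp5 = 194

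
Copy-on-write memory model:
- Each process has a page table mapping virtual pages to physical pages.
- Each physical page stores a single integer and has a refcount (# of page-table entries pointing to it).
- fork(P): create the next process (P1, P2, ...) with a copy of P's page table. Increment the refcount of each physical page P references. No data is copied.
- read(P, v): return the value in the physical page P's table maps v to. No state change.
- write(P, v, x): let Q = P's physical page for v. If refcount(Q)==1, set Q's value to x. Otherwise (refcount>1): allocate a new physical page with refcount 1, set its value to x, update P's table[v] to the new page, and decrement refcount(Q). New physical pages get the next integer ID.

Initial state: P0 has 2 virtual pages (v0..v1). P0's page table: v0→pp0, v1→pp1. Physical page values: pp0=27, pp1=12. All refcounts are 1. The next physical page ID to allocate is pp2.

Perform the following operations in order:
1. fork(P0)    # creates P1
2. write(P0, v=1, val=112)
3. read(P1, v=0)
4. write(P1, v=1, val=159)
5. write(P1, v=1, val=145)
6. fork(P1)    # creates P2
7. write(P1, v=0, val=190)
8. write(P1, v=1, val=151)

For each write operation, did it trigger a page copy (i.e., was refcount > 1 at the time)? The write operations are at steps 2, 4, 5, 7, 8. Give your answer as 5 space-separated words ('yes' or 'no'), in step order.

Op 1: fork(P0) -> P1. 2 ppages; refcounts: pp0:2 pp1:2
Op 2: write(P0, v1, 112). refcount(pp1)=2>1 -> COPY to pp2. 3 ppages; refcounts: pp0:2 pp1:1 pp2:1
Op 3: read(P1, v0) -> 27. No state change.
Op 4: write(P1, v1, 159). refcount(pp1)=1 -> write in place. 3 ppages; refcounts: pp0:2 pp1:1 pp2:1
Op 5: write(P1, v1, 145). refcount(pp1)=1 -> write in place. 3 ppages; refcounts: pp0:2 pp1:1 pp2:1
Op 6: fork(P1) -> P2. 3 ppages; refcounts: pp0:3 pp1:2 pp2:1
Op 7: write(P1, v0, 190). refcount(pp0)=3>1 -> COPY to pp3. 4 ppages; refcounts: pp0:2 pp1:2 pp2:1 pp3:1
Op 8: write(P1, v1, 151). refcount(pp1)=2>1 -> COPY to pp4. 5 ppages; refcounts: pp0:2 pp1:1 pp2:1 pp3:1 pp4:1

yes no no yes yes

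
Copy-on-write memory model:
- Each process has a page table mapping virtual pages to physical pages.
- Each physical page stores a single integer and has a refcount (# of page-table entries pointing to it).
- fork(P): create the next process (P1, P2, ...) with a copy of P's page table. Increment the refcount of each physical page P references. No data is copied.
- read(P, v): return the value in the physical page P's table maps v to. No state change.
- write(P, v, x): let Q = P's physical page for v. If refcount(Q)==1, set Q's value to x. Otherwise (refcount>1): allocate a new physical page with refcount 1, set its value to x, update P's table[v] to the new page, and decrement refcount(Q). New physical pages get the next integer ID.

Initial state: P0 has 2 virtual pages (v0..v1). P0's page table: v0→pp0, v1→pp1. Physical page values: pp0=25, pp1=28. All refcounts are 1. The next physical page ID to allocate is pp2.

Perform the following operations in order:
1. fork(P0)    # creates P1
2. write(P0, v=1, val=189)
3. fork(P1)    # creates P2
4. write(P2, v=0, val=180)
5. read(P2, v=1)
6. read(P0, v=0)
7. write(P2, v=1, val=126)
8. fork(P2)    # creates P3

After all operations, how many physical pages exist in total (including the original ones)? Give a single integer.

Answer: 5

Derivation:
Op 1: fork(P0) -> P1. 2 ppages; refcounts: pp0:2 pp1:2
Op 2: write(P0, v1, 189). refcount(pp1)=2>1 -> COPY to pp2. 3 ppages; refcounts: pp0:2 pp1:1 pp2:1
Op 3: fork(P1) -> P2. 3 ppages; refcounts: pp0:3 pp1:2 pp2:1
Op 4: write(P2, v0, 180). refcount(pp0)=3>1 -> COPY to pp3. 4 ppages; refcounts: pp0:2 pp1:2 pp2:1 pp3:1
Op 5: read(P2, v1) -> 28. No state change.
Op 6: read(P0, v0) -> 25. No state change.
Op 7: write(P2, v1, 126). refcount(pp1)=2>1 -> COPY to pp4. 5 ppages; refcounts: pp0:2 pp1:1 pp2:1 pp3:1 pp4:1
Op 8: fork(P2) -> P3. 5 ppages; refcounts: pp0:2 pp1:1 pp2:1 pp3:2 pp4:2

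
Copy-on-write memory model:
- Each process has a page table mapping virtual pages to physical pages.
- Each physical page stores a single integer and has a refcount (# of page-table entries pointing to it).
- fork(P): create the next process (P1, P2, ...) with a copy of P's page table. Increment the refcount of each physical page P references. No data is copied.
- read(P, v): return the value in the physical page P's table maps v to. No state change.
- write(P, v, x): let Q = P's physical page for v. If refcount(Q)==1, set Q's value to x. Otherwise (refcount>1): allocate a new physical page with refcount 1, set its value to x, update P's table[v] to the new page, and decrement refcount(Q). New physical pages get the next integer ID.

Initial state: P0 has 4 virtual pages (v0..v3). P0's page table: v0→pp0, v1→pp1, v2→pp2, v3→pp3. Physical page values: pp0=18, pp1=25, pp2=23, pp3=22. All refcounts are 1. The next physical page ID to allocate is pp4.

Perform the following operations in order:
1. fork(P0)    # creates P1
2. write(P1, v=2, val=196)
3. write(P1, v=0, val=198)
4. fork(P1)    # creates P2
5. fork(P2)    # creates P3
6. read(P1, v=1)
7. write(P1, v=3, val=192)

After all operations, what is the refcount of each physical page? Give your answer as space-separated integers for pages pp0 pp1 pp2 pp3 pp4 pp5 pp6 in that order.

Answer: 1 4 1 3 3 3 1

Derivation:
Op 1: fork(P0) -> P1. 4 ppages; refcounts: pp0:2 pp1:2 pp2:2 pp3:2
Op 2: write(P1, v2, 196). refcount(pp2)=2>1 -> COPY to pp4. 5 ppages; refcounts: pp0:2 pp1:2 pp2:1 pp3:2 pp4:1
Op 3: write(P1, v0, 198). refcount(pp0)=2>1 -> COPY to pp5. 6 ppages; refcounts: pp0:1 pp1:2 pp2:1 pp3:2 pp4:1 pp5:1
Op 4: fork(P1) -> P2. 6 ppages; refcounts: pp0:1 pp1:3 pp2:1 pp3:3 pp4:2 pp5:2
Op 5: fork(P2) -> P3. 6 ppages; refcounts: pp0:1 pp1:4 pp2:1 pp3:4 pp4:3 pp5:3
Op 6: read(P1, v1) -> 25. No state change.
Op 7: write(P1, v3, 192). refcount(pp3)=4>1 -> COPY to pp6. 7 ppages; refcounts: pp0:1 pp1:4 pp2:1 pp3:3 pp4:3 pp5:3 pp6:1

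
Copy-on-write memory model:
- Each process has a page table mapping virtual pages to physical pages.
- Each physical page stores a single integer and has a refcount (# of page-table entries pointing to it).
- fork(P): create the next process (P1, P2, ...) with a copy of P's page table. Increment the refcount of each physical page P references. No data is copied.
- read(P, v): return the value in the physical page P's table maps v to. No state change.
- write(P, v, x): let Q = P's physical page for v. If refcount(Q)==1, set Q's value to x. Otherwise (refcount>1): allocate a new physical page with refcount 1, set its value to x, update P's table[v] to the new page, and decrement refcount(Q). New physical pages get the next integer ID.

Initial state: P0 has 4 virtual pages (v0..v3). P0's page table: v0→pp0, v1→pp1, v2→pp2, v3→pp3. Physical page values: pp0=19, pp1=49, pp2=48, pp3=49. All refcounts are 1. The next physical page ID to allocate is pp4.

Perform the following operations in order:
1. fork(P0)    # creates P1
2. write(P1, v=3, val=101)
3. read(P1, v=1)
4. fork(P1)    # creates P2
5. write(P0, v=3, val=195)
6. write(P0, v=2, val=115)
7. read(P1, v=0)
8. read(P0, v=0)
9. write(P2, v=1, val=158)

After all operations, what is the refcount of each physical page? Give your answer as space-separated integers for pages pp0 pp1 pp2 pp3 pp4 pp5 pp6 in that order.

Answer: 3 2 2 1 2 1 1

Derivation:
Op 1: fork(P0) -> P1. 4 ppages; refcounts: pp0:2 pp1:2 pp2:2 pp3:2
Op 2: write(P1, v3, 101). refcount(pp3)=2>1 -> COPY to pp4. 5 ppages; refcounts: pp0:2 pp1:2 pp2:2 pp3:1 pp4:1
Op 3: read(P1, v1) -> 49. No state change.
Op 4: fork(P1) -> P2. 5 ppages; refcounts: pp0:3 pp1:3 pp2:3 pp3:1 pp4:2
Op 5: write(P0, v3, 195). refcount(pp3)=1 -> write in place. 5 ppages; refcounts: pp0:3 pp1:3 pp2:3 pp3:1 pp4:2
Op 6: write(P0, v2, 115). refcount(pp2)=3>1 -> COPY to pp5. 6 ppages; refcounts: pp0:3 pp1:3 pp2:2 pp3:1 pp4:2 pp5:1
Op 7: read(P1, v0) -> 19. No state change.
Op 8: read(P0, v0) -> 19. No state change.
Op 9: write(P2, v1, 158). refcount(pp1)=3>1 -> COPY to pp6. 7 ppages; refcounts: pp0:3 pp1:2 pp2:2 pp3:1 pp4:2 pp5:1 pp6:1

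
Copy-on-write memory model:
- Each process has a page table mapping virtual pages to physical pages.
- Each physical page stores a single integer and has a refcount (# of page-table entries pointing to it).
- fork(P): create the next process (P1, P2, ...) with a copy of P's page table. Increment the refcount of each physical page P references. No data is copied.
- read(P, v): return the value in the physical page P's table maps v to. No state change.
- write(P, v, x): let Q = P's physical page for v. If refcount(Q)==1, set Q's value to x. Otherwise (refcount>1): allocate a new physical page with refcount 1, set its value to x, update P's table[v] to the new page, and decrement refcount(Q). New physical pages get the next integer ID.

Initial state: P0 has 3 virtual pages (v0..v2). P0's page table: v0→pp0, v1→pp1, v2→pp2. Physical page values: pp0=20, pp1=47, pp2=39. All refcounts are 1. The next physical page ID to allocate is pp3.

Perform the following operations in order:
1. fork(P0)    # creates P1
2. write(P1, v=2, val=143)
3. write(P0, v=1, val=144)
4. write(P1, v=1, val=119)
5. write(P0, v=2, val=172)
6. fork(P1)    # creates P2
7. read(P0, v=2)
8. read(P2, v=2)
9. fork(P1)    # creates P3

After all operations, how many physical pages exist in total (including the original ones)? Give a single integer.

Answer: 5

Derivation:
Op 1: fork(P0) -> P1. 3 ppages; refcounts: pp0:2 pp1:2 pp2:2
Op 2: write(P1, v2, 143). refcount(pp2)=2>1 -> COPY to pp3. 4 ppages; refcounts: pp0:2 pp1:2 pp2:1 pp3:1
Op 3: write(P0, v1, 144). refcount(pp1)=2>1 -> COPY to pp4. 5 ppages; refcounts: pp0:2 pp1:1 pp2:1 pp3:1 pp4:1
Op 4: write(P1, v1, 119). refcount(pp1)=1 -> write in place. 5 ppages; refcounts: pp0:2 pp1:1 pp2:1 pp3:1 pp4:1
Op 5: write(P0, v2, 172). refcount(pp2)=1 -> write in place. 5 ppages; refcounts: pp0:2 pp1:1 pp2:1 pp3:1 pp4:1
Op 6: fork(P1) -> P2. 5 ppages; refcounts: pp0:3 pp1:2 pp2:1 pp3:2 pp4:1
Op 7: read(P0, v2) -> 172. No state change.
Op 8: read(P2, v2) -> 143. No state change.
Op 9: fork(P1) -> P3. 5 ppages; refcounts: pp0:4 pp1:3 pp2:1 pp3:3 pp4:1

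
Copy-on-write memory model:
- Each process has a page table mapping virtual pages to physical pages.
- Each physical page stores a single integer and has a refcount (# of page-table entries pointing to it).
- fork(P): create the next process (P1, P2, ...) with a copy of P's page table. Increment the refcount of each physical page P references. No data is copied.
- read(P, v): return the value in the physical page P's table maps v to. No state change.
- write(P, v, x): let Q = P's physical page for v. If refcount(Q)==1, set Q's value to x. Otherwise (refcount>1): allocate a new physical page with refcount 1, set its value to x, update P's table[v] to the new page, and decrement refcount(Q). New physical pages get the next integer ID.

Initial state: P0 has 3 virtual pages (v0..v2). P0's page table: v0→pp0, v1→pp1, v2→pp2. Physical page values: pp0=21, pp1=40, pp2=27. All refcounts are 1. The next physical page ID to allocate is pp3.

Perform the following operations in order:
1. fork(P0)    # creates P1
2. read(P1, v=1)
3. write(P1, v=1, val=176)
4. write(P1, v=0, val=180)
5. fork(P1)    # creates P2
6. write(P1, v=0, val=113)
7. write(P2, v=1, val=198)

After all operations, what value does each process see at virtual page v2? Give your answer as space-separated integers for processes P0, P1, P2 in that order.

Answer: 27 27 27

Derivation:
Op 1: fork(P0) -> P1. 3 ppages; refcounts: pp0:2 pp1:2 pp2:2
Op 2: read(P1, v1) -> 40. No state change.
Op 3: write(P1, v1, 176). refcount(pp1)=2>1 -> COPY to pp3. 4 ppages; refcounts: pp0:2 pp1:1 pp2:2 pp3:1
Op 4: write(P1, v0, 180). refcount(pp0)=2>1 -> COPY to pp4. 5 ppages; refcounts: pp0:1 pp1:1 pp2:2 pp3:1 pp4:1
Op 5: fork(P1) -> P2. 5 ppages; refcounts: pp0:1 pp1:1 pp2:3 pp3:2 pp4:2
Op 6: write(P1, v0, 113). refcount(pp4)=2>1 -> COPY to pp5. 6 ppages; refcounts: pp0:1 pp1:1 pp2:3 pp3:2 pp4:1 pp5:1
Op 7: write(P2, v1, 198). refcount(pp3)=2>1 -> COPY to pp6. 7 ppages; refcounts: pp0:1 pp1:1 pp2:3 pp3:1 pp4:1 pp5:1 pp6:1
P0: v2 -> pp2 = 27
P1: v2 -> pp2 = 27
P2: v2 -> pp2 = 27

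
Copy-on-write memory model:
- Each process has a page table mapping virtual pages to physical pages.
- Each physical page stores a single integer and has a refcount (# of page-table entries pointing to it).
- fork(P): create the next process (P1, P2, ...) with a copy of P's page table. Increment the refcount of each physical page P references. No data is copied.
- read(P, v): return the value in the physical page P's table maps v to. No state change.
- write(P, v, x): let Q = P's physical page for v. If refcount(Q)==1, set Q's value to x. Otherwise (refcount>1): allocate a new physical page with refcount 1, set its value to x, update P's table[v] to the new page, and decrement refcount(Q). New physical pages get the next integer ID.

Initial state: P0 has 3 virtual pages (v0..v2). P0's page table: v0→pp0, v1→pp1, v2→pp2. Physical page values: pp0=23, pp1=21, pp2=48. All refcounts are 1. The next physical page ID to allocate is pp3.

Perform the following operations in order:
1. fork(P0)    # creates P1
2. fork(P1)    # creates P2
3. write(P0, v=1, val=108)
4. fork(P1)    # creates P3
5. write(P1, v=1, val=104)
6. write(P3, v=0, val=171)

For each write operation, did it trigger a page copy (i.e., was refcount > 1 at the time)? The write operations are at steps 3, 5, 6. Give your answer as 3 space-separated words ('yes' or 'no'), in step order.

Op 1: fork(P0) -> P1. 3 ppages; refcounts: pp0:2 pp1:2 pp2:2
Op 2: fork(P1) -> P2. 3 ppages; refcounts: pp0:3 pp1:3 pp2:3
Op 3: write(P0, v1, 108). refcount(pp1)=3>1 -> COPY to pp3. 4 ppages; refcounts: pp0:3 pp1:2 pp2:3 pp3:1
Op 4: fork(P1) -> P3. 4 ppages; refcounts: pp0:4 pp1:3 pp2:4 pp3:1
Op 5: write(P1, v1, 104). refcount(pp1)=3>1 -> COPY to pp4. 5 ppages; refcounts: pp0:4 pp1:2 pp2:4 pp3:1 pp4:1
Op 6: write(P3, v0, 171). refcount(pp0)=4>1 -> COPY to pp5. 6 ppages; refcounts: pp0:3 pp1:2 pp2:4 pp3:1 pp4:1 pp5:1

yes yes yes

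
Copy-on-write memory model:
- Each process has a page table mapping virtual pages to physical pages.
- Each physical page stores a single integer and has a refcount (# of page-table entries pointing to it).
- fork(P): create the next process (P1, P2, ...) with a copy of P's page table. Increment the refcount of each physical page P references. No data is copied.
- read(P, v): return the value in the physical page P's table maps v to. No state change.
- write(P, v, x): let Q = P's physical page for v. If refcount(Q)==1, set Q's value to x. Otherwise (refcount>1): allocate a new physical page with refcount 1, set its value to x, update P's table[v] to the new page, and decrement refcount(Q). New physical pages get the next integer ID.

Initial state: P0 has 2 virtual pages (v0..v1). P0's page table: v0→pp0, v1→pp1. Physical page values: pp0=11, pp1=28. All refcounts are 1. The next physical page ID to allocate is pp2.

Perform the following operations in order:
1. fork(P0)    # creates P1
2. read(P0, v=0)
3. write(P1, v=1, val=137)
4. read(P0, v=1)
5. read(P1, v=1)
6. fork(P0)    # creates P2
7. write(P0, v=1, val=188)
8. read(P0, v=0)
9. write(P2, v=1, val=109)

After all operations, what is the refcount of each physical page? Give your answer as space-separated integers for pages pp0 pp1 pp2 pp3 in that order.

Op 1: fork(P0) -> P1. 2 ppages; refcounts: pp0:2 pp1:2
Op 2: read(P0, v0) -> 11. No state change.
Op 3: write(P1, v1, 137). refcount(pp1)=2>1 -> COPY to pp2. 3 ppages; refcounts: pp0:2 pp1:1 pp2:1
Op 4: read(P0, v1) -> 28. No state change.
Op 5: read(P1, v1) -> 137. No state change.
Op 6: fork(P0) -> P2. 3 ppages; refcounts: pp0:3 pp1:2 pp2:1
Op 7: write(P0, v1, 188). refcount(pp1)=2>1 -> COPY to pp3. 4 ppages; refcounts: pp0:3 pp1:1 pp2:1 pp3:1
Op 8: read(P0, v0) -> 11. No state change.
Op 9: write(P2, v1, 109). refcount(pp1)=1 -> write in place. 4 ppages; refcounts: pp0:3 pp1:1 pp2:1 pp3:1

Answer: 3 1 1 1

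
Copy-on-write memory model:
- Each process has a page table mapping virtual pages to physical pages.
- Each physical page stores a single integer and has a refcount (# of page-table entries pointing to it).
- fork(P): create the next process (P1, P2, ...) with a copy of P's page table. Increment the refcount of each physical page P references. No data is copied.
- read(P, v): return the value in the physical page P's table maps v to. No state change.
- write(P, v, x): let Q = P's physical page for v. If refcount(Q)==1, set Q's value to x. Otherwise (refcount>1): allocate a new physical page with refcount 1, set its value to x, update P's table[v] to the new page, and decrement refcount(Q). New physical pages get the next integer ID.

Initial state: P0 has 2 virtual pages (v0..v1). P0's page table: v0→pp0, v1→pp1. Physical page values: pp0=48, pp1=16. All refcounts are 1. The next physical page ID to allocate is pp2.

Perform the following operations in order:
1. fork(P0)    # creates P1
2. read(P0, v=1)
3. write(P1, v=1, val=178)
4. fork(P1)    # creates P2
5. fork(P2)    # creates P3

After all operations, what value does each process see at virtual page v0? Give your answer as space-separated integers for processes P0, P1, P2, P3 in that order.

Op 1: fork(P0) -> P1. 2 ppages; refcounts: pp0:2 pp1:2
Op 2: read(P0, v1) -> 16. No state change.
Op 3: write(P1, v1, 178). refcount(pp1)=2>1 -> COPY to pp2. 3 ppages; refcounts: pp0:2 pp1:1 pp2:1
Op 4: fork(P1) -> P2. 3 ppages; refcounts: pp0:3 pp1:1 pp2:2
Op 5: fork(P2) -> P3. 3 ppages; refcounts: pp0:4 pp1:1 pp2:3
P0: v0 -> pp0 = 48
P1: v0 -> pp0 = 48
P2: v0 -> pp0 = 48
P3: v0 -> pp0 = 48

Answer: 48 48 48 48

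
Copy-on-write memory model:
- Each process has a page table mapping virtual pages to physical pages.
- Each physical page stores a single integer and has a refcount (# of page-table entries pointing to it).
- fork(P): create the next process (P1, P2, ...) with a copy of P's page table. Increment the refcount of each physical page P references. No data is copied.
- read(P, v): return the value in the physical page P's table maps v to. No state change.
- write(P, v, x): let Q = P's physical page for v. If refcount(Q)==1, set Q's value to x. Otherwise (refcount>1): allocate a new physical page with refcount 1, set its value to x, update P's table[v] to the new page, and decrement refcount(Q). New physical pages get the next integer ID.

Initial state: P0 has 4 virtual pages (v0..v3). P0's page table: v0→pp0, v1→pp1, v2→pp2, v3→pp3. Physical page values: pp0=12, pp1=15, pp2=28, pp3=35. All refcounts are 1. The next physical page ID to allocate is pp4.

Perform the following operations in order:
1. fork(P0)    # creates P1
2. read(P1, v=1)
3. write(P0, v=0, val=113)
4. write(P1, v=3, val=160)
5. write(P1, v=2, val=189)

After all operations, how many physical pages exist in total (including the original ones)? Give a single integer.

Answer: 7

Derivation:
Op 1: fork(P0) -> P1. 4 ppages; refcounts: pp0:2 pp1:2 pp2:2 pp3:2
Op 2: read(P1, v1) -> 15. No state change.
Op 3: write(P0, v0, 113). refcount(pp0)=2>1 -> COPY to pp4. 5 ppages; refcounts: pp0:1 pp1:2 pp2:2 pp3:2 pp4:1
Op 4: write(P1, v3, 160). refcount(pp3)=2>1 -> COPY to pp5. 6 ppages; refcounts: pp0:1 pp1:2 pp2:2 pp3:1 pp4:1 pp5:1
Op 5: write(P1, v2, 189). refcount(pp2)=2>1 -> COPY to pp6. 7 ppages; refcounts: pp0:1 pp1:2 pp2:1 pp3:1 pp4:1 pp5:1 pp6:1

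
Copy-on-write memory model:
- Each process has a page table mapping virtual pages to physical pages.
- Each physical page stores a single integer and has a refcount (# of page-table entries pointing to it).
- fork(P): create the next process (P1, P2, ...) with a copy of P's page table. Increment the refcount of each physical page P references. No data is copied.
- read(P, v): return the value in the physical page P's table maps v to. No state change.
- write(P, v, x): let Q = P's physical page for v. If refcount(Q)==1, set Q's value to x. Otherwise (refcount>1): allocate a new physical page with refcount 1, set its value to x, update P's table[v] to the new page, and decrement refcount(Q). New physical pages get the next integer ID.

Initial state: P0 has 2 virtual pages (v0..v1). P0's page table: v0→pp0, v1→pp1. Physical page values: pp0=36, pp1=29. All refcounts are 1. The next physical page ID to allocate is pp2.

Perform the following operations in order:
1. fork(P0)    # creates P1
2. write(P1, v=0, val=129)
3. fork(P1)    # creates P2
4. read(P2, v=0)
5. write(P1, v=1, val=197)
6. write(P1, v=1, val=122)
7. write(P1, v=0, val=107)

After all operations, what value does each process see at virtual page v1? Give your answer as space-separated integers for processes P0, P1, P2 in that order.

Answer: 29 122 29

Derivation:
Op 1: fork(P0) -> P1. 2 ppages; refcounts: pp0:2 pp1:2
Op 2: write(P1, v0, 129). refcount(pp0)=2>1 -> COPY to pp2. 3 ppages; refcounts: pp0:1 pp1:2 pp2:1
Op 3: fork(P1) -> P2. 3 ppages; refcounts: pp0:1 pp1:3 pp2:2
Op 4: read(P2, v0) -> 129. No state change.
Op 5: write(P1, v1, 197). refcount(pp1)=3>1 -> COPY to pp3. 4 ppages; refcounts: pp0:1 pp1:2 pp2:2 pp3:1
Op 6: write(P1, v1, 122). refcount(pp3)=1 -> write in place. 4 ppages; refcounts: pp0:1 pp1:2 pp2:2 pp3:1
Op 7: write(P1, v0, 107). refcount(pp2)=2>1 -> COPY to pp4. 5 ppages; refcounts: pp0:1 pp1:2 pp2:1 pp3:1 pp4:1
P0: v1 -> pp1 = 29
P1: v1 -> pp3 = 122
P2: v1 -> pp1 = 29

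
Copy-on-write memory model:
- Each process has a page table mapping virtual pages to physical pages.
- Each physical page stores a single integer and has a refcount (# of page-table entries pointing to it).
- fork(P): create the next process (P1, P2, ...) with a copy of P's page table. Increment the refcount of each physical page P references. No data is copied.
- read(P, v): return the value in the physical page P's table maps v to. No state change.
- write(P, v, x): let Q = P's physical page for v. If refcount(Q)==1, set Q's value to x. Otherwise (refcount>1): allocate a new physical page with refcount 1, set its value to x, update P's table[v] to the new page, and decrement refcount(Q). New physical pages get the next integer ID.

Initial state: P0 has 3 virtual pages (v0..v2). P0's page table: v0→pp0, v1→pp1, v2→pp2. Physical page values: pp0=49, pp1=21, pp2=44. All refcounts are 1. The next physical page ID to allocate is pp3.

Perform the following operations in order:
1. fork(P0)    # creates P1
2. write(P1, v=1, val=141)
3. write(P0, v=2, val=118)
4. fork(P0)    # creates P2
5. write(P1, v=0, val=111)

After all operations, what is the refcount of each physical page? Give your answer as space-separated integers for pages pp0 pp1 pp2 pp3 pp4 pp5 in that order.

Answer: 2 2 1 1 2 1

Derivation:
Op 1: fork(P0) -> P1. 3 ppages; refcounts: pp0:2 pp1:2 pp2:2
Op 2: write(P1, v1, 141). refcount(pp1)=2>1 -> COPY to pp3. 4 ppages; refcounts: pp0:2 pp1:1 pp2:2 pp3:1
Op 3: write(P0, v2, 118). refcount(pp2)=2>1 -> COPY to pp4. 5 ppages; refcounts: pp0:2 pp1:1 pp2:1 pp3:1 pp4:1
Op 4: fork(P0) -> P2. 5 ppages; refcounts: pp0:3 pp1:2 pp2:1 pp3:1 pp4:2
Op 5: write(P1, v0, 111). refcount(pp0)=3>1 -> COPY to pp5. 6 ppages; refcounts: pp0:2 pp1:2 pp2:1 pp3:1 pp4:2 pp5:1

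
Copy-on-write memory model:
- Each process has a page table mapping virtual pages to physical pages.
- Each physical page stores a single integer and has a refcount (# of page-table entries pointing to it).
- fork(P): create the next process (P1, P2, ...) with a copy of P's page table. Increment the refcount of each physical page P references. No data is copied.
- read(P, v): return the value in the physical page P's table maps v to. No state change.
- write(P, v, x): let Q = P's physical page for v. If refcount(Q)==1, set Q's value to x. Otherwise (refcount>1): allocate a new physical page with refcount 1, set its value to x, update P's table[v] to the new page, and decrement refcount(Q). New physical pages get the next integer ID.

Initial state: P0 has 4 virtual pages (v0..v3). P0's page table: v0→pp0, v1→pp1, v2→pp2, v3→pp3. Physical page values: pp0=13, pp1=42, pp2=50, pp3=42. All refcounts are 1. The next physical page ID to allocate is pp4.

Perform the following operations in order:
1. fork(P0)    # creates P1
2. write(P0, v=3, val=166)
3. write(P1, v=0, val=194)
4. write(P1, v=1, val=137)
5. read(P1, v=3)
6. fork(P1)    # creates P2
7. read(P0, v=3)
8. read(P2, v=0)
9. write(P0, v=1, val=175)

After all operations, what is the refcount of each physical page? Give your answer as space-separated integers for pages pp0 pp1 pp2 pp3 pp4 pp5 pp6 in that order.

Op 1: fork(P0) -> P1. 4 ppages; refcounts: pp0:2 pp1:2 pp2:2 pp3:2
Op 2: write(P0, v3, 166). refcount(pp3)=2>1 -> COPY to pp4. 5 ppages; refcounts: pp0:2 pp1:2 pp2:2 pp3:1 pp4:1
Op 3: write(P1, v0, 194). refcount(pp0)=2>1 -> COPY to pp5. 6 ppages; refcounts: pp0:1 pp1:2 pp2:2 pp3:1 pp4:1 pp5:1
Op 4: write(P1, v1, 137). refcount(pp1)=2>1 -> COPY to pp6. 7 ppages; refcounts: pp0:1 pp1:1 pp2:2 pp3:1 pp4:1 pp5:1 pp6:1
Op 5: read(P1, v3) -> 42. No state change.
Op 6: fork(P1) -> P2. 7 ppages; refcounts: pp0:1 pp1:1 pp2:3 pp3:2 pp4:1 pp5:2 pp6:2
Op 7: read(P0, v3) -> 166. No state change.
Op 8: read(P2, v0) -> 194. No state change.
Op 9: write(P0, v1, 175). refcount(pp1)=1 -> write in place. 7 ppages; refcounts: pp0:1 pp1:1 pp2:3 pp3:2 pp4:1 pp5:2 pp6:2

Answer: 1 1 3 2 1 2 2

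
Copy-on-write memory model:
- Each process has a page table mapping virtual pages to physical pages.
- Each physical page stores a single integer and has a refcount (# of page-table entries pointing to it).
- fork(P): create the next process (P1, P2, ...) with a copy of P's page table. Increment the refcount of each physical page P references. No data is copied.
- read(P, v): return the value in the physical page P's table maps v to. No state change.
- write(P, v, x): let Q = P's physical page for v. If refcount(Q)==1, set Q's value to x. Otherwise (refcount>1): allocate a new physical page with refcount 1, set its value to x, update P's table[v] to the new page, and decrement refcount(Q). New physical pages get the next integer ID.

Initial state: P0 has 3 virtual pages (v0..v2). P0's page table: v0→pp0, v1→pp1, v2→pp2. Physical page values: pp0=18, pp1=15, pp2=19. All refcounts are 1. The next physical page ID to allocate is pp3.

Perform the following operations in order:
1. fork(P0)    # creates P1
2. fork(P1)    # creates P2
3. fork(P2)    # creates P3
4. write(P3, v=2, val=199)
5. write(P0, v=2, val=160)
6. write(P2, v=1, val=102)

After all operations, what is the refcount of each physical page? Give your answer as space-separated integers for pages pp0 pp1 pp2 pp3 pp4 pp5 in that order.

Op 1: fork(P0) -> P1. 3 ppages; refcounts: pp0:2 pp1:2 pp2:2
Op 2: fork(P1) -> P2. 3 ppages; refcounts: pp0:3 pp1:3 pp2:3
Op 3: fork(P2) -> P3. 3 ppages; refcounts: pp0:4 pp1:4 pp2:4
Op 4: write(P3, v2, 199). refcount(pp2)=4>1 -> COPY to pp3. 4 ppages; refcounts: pp0:4 pp1:4 pp2:3 pp3:1
Op 5: write(P0, v2, 160). refcount(pp2)=3>1 -> COPY to pp4. 5 ppages; refcounts: pp0:4 pp1:4 pp2:2 pp3:1 pp4:1
Op 6: write(P2, v1, 102). refcount(pp1)=4>1 -> COPY to pp5. 6 ppages; refcounts: pp0:4 pp1:3 pp2:2 pp3:1 pp4:1 pp5:1

Answer: 4 3 2 1 1 1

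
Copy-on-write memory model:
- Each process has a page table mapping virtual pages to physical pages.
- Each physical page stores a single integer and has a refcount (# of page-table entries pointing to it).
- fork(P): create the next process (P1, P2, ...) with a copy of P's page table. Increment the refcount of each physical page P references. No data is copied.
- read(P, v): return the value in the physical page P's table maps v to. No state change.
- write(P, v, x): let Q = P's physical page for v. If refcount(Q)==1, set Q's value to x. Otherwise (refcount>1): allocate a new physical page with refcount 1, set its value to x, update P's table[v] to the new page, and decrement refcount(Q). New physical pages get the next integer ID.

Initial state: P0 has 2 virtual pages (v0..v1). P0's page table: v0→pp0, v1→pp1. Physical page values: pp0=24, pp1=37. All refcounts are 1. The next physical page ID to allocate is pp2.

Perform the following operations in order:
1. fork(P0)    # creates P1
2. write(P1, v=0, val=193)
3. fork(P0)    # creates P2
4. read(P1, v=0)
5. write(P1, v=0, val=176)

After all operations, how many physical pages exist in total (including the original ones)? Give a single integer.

Answer: 3

Derivation:
Op 1: fork(P0) -> P1. 2 ppages; refcounts: pp0:2 pp1:2
Op 2: write(P1, v0, 193). refcount(pp0)=2>1 -> COPY to pp2. 3 ppages; refcounts: pp0:1 pp1:2 pp2:1
Op 3: fork(P0) -> P2. 3 ppages; refcounts: pp0:2 pp1:3 pp2:1
Op 4: read(P1, v0) -> 193. No state change.
Op 5: write(P1, v0, 176). refcount(pp2)=1 -> write in place. 3 ppages; refcounts: pp0:2 pp1:3 pp2:1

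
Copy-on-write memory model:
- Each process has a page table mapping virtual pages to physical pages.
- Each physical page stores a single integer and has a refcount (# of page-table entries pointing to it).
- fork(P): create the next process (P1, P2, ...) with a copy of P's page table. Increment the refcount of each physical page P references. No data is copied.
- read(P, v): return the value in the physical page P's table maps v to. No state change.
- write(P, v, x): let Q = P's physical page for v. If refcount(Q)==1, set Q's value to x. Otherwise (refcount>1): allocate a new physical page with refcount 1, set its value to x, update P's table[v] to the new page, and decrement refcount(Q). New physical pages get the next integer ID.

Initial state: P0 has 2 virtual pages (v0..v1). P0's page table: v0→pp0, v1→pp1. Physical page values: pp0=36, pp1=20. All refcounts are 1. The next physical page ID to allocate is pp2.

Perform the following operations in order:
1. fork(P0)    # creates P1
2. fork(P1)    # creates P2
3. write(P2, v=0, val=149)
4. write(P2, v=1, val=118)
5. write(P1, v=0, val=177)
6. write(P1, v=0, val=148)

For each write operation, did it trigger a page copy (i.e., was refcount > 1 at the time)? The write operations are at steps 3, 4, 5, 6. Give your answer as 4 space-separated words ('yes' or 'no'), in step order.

Op 1: fork(P0) -> P1. 2 ppages; refcounts: pp0:2 pp1:2
Op 2: fork(P1) -> P2. 2 ppages; refcounts: pp0:3 pp1:3
Op 3: write(P2, v0, 149). refcount(pp0)=3>1 -> COPY to pp2. 3 ppages; refcounts: pp0:2 pp1:3 pp2:1
Op 4: write(P2, v1, 118). refcount(pp1)=3>1 -> COPY to pp3. 4 ppages; refcounts: pp0:2 pp1:2 pp2:1 pp3:1
Op 5: write(P1, v0, 177). refcount(pp0)=2>1 -> COPY to pp4. 5 ppages; refcounts: pp0:1 pp1:2 pp2:1 pp3:1 pp4:1
Op 6: write(P1, v0, 148). refcount(pp4)=1 -> write in place. 5 ppages; refcounts: pp0:1 pp1:2 pp2:1 pp3:1 pp4:1

yes yes yes no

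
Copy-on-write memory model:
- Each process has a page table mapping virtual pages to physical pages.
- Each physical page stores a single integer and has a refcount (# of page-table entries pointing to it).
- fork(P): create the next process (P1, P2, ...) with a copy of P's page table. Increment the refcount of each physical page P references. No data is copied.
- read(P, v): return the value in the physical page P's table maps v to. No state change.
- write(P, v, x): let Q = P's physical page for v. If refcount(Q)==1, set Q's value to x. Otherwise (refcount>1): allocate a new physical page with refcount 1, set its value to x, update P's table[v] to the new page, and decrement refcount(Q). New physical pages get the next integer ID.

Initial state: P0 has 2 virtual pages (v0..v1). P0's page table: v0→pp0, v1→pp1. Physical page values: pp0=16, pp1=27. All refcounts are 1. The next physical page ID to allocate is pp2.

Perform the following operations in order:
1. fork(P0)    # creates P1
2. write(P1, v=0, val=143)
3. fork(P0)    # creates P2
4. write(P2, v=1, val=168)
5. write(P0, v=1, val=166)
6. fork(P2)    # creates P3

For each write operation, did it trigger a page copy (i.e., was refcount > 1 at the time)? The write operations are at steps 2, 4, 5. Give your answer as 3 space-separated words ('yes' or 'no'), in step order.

Op 1: fork(P0) -> P1. 2 ppages; refcounts: pp0:2 pp1:2
Op 2: write(P1, v0, 143). refcount(pp0)=2>1 -> COPY to pp2. 3 ppages; refcounts: pp0:1 pp1:2 pp2:1
Op 3: fork(P0) -> P2. 3 ppages; refcounts: pp0:2 pp1:3 pp2:1
Op 4: write(P2, v1, 168). refcount(pp1)=3>1 -> COPY to pp3. 4 ppages; refcounts: pp0:2 pp1:2 pp2:1 pp3:1
Op 5: write(P0, v1, 166). refcount(pp1)=2>1 -> COPY to pp4. 5 ppages; refcounts: pp0:2 pp1:1 pp2:1 pp3:1 pp4:1
Op 6: fork(P2) -> P3. 5 ppages; refcounts: pp0:3 pp1:1 pp2:1 pp3:2 pp4:1

yes yes yes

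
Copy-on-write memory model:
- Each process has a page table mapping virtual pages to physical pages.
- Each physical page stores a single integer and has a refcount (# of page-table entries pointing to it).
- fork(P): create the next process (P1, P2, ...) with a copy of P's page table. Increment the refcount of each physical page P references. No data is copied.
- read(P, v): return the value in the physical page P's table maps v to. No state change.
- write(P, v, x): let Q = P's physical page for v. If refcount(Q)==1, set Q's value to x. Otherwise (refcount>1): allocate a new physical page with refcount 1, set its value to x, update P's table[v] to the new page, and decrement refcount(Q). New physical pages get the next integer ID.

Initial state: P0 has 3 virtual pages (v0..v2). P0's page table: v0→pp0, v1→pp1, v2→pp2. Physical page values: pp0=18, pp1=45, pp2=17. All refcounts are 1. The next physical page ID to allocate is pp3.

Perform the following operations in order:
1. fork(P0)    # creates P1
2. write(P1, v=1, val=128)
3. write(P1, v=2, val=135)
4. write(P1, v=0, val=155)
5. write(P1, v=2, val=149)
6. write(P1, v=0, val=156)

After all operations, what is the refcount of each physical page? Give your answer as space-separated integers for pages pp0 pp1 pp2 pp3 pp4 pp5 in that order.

Answer: 1 1 1 1 1 1

Derivation:
Op 1: fork(P0) -> P1. 3 ppages; refcounts: pp0:2 pp1:2 pp2:2
Op 2: write(P1, v1, 128). refcount(pp1)=2>1 -> COPY to pp3. 4 ppages; refcounts: pp0:2 pp1:1 pp2:2 pp3:1
Op 3: write(P1, v2, 135). refcount(pp2)=2>1 -> COPY to pp4. 5 ppages; refcounts: pp0:2 pp1:1 pp2:1 pp3:1 pp4:1
Op 4: write(P1, v0, 155). refcount(pp0)=2>1 -> COPY to pp5. 6 ppages; refcounts: pp0:1 pp1:1 pp2:1 pp3:1 pp4:1 pp5:1
Op 5: write(P1, v2, 149). refcount(pp4)=1 -> write in place. 6 ppages; refcounts: pp0:1 pp1:1 pp2:1 pp3:1 pp4:1 pp5:1
Op 6: write(P1, v0, 156). refcount(pp5)=1 -> write in place. 6 ppages; refcounts: pp0:1 pp1:1 pp2:1 pp3:1 pp4:1 pp5:1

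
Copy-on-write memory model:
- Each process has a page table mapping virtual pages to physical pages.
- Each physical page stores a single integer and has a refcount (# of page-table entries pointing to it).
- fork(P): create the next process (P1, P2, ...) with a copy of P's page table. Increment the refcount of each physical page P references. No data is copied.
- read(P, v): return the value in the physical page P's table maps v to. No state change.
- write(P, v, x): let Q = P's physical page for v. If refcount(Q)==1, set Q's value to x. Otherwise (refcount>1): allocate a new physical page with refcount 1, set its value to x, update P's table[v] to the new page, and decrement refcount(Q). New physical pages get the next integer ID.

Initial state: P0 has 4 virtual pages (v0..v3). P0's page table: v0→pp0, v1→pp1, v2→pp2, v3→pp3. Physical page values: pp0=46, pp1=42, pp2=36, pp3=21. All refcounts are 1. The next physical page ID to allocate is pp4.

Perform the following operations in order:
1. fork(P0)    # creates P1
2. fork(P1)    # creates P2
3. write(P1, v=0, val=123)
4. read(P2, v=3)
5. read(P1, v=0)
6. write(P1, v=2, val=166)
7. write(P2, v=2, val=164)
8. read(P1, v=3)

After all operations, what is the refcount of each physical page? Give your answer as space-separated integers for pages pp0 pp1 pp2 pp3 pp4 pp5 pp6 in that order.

Answer: 2 3 1 3 1 1 1

Derivation:
Op 1: fork(P0) -> P1. 4 ppages; refcounts: pp0:2 pp1:2 pp2:2 pp3:2
Op 2: fork(P1) -> P2. 4 ppages; refcounts: pp0:3 pp1:3 pp2:3 pp3:3
Op 3: write(P1, v0, 123). refcount(pp0)=3>1 -> COPY to pp4. 5 ppages; refcounts: pp0:2 pp1:3 pp2:3 pp3:3 pp4:1
Op 4: read(P2, v3) -> 21. No state change.
Op 5: read(P1, v0) -> 123. No state change.
Op 6: write(P1, v2, 166). refcount(pp2)=3>1 -> COPY to pp5. 6 ppages; refcounts: pp0:2 pp1:3 pp2:2 pp3:3 pp4:1 pp5:1
Op 7: write(P2, v2, 164). refcount(pp2)=2>1 -> COPY to pp6. 7 ppages; refcounts: pp0:2 pp1:3 pp2:1 pp3:3 pp4:1 pp5:1 pp6:1
Op 8: read(P1, v3) -> 21. No state change.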